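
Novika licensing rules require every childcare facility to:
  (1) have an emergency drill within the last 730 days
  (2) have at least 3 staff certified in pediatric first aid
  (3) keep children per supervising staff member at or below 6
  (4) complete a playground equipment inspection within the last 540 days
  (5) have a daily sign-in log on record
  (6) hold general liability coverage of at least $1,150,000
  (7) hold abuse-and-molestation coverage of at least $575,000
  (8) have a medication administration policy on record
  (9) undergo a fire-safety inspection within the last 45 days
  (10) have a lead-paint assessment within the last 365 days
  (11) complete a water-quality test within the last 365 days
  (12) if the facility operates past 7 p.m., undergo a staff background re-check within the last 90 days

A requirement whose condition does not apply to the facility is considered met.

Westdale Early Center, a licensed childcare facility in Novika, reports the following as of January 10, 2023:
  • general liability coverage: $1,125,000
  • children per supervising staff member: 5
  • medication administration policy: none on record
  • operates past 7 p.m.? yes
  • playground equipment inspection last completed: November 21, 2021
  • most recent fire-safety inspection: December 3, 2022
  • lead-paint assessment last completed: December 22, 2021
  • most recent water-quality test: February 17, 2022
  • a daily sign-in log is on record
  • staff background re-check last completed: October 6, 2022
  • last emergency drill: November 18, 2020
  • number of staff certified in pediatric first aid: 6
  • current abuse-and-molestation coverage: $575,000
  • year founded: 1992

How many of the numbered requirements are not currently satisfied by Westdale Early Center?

5

1. emergency drill 783 days ago vs limit 730 → not met
2. staff certified in pediatric first aid 6 ≥ 3 → met
3. children per supervising staff member 5 ≤ 6 → met
4. playground equipment inspection 415 days ago vs limit 540 → met
5. daily sign-in log present → met
6. general liability coverage $1,125,000 < $1,150,000 → not met
7. abuse-and-molestation coverage $575,000 ≥ $575,000 → met
8. medication administration policy absent → not met
9. fire-safety inspection 38 days ago vs limit 45 → met
10. lead-paint assessment 384 days ago vs limit 365 → not met
11. water-quality test 327 days ago vs limit 365 → met
12. condition 'operates past 7 p.m.' holds; staff background re-check 96 days ago vs limit 90 → not met
Not met: 5 of 12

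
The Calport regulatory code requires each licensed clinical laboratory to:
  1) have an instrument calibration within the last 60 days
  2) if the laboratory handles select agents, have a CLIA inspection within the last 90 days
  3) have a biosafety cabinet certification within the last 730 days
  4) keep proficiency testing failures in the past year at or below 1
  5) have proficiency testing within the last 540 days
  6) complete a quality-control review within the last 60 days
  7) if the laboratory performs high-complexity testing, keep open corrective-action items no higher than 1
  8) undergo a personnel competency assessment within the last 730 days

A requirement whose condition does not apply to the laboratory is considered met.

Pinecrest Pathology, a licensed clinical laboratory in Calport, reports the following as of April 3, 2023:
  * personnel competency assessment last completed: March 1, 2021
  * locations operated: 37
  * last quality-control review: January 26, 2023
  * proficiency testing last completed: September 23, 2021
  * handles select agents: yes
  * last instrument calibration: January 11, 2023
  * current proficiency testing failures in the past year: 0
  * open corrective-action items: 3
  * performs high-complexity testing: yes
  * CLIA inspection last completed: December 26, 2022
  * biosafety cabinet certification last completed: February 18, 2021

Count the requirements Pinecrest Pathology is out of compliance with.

1. instrument calibration 82 days ago vs limit 60 → not met
2. condition 'handles select agents' holds; CLIA inspection 98 days ago vs limit 90 → not met
3. biosafety cabinet certification 774 days ago vs limit 730 → not met
4. proficiency testing failures in the past year 0 ≤ 1 → met
5. proficiency testing 557 days ago vs limit 540 → not met
6. quality-control review 67 days ago vs limit 60 → not met
7. condition 'performs high-complexity testing' holds; open corrective-action items 3 > 1 → not met
8. personnel competency assessment 763 days ago vs limit 730 → not met
Not met: 7 of 8

7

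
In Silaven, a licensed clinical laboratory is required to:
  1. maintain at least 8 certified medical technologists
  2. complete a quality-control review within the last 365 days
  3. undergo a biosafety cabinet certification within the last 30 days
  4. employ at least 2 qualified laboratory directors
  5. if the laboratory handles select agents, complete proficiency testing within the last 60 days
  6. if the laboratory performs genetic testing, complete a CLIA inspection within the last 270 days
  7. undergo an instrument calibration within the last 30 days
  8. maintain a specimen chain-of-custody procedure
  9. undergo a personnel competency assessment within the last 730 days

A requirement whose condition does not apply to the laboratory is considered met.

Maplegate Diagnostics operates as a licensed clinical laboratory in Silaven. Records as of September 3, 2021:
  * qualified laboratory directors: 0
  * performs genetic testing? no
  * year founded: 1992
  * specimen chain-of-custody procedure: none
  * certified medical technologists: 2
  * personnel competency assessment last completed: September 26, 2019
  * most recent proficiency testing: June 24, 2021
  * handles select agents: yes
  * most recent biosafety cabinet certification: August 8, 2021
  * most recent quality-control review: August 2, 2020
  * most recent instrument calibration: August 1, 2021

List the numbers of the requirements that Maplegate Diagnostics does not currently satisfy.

1. certified medical technologists 2 < 8 → not met
2. quality-control review 397 days ago vs limit 365 → not met
3. biosafety cabinet certification 26 days ago vs limit 30 → met
4. qualified laboratory directors 0 < 2 → not met
5. condition 'handles select agents' holds; proficiency testing 71 days ago vs limit 60 → not met
6. condition 'performs genetic testing' does not hold → requirement n/a → met
7. instrument calibration 33 days ago vs limit 30 → not met
8. specimen chain-of-custody procedure absent → not met
9. personnel competency assessment 708 days ago vs limit 730 → met
Not met: 1, 2, 4, 5, 7, 8

1, 2, 4, 5, 7, 8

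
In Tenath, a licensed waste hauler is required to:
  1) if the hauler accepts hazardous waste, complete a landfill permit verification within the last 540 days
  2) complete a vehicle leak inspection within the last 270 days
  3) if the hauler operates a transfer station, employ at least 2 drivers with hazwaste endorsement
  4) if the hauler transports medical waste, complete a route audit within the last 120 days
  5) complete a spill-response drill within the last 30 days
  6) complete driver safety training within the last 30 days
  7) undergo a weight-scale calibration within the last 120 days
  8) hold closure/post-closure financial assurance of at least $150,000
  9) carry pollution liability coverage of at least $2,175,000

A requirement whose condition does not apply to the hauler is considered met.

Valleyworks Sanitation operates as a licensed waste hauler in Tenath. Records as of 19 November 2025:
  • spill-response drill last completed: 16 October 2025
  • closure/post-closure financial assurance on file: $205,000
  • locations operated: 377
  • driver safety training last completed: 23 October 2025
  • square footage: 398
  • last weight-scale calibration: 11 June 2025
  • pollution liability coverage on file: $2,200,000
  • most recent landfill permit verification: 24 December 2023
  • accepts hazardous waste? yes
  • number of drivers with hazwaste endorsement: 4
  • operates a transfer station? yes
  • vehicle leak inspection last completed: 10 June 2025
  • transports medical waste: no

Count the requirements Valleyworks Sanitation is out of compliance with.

3

1. condition 'accepts hazardous waste' holds; landfill permit verification 696 days ago vs limit 540 → not met
2. vehicle leak inspection 162 days ago vs limit 270 → met
3. condition 'operates a transfer station' holds; drivers with hazwaste endorsement 4 ≥ 2 → met
4. condition 'transports medical waste' does not hold → requirement n/a → met
5. spill-response drill 34 days ago vs limit 30 → not met
6. driver safety training 27 days ago vs limit 30 → met
7. weight-scale calibration 161 days ago vs limit 120 → not met
8. closure/post-closure financial assurance $205,000 ≥ $150,000 → met
9. pollution liability coverage $2,200,000 ≥ $2,175,000 → met
Not met: 3 of 9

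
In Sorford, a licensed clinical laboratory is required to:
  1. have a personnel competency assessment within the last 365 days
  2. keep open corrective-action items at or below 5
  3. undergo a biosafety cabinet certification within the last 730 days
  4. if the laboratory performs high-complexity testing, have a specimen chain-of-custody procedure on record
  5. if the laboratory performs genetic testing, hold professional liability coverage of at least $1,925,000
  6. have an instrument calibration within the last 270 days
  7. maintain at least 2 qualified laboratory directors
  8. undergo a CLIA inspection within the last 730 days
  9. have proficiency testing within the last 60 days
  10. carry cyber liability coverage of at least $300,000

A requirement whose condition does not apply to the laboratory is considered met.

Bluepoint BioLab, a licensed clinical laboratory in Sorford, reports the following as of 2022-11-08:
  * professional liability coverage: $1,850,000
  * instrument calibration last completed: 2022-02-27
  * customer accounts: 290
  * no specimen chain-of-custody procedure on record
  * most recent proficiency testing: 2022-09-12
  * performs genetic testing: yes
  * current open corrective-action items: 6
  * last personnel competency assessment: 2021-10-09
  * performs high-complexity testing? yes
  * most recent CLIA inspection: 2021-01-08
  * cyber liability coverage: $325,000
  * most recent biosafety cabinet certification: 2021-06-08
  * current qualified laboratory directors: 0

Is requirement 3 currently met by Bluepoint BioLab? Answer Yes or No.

Yes

3. biosafety cabinet certification 518 days ago vs limit 730 → met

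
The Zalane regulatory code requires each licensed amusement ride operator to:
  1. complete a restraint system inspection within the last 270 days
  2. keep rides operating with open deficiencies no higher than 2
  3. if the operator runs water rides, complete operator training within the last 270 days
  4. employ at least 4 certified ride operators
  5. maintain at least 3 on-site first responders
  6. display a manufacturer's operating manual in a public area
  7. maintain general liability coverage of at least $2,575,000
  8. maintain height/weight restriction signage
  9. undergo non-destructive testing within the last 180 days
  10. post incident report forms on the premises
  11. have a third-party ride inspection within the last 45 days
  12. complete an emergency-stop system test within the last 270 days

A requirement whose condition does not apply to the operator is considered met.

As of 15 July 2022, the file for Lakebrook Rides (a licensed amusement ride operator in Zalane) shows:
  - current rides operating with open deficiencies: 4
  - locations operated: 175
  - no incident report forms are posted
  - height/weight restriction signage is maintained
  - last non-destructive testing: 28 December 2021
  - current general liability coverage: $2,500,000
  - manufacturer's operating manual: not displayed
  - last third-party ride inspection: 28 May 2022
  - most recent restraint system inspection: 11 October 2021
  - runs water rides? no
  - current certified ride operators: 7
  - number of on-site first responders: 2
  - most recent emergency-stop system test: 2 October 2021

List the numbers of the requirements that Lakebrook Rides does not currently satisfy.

1. restraint system inspection 277 days ago vs limit 270 → not met
2. rides operating with open deficiencies 4 > 2 → not met
3. condition 'runs water rides' does not hold → requirement n/a → met
4. certified ride operators 7 ≥ 4 → met
5. on-site first responders 2 < 3 → not met
6. manufacturer's operating manual absent → not met
7. general liability coverage $2,500,000 < $2,575,000 → not met
8. height/weight restriction signage present → met
9. non-destructive testing 199 days ago vs limit 180 → not met
10. incident report forms absent → not met
11. third-party ride inspection 48 days ago vs limit 45 → not met
12. emergency-stop system test 286 days ago vs limit 270 → not met
Not met: 1, 2, 5, 6, 7, 9, 10, 11, 12

1, 2, 5, 6, 7, 9, 10, 11, 12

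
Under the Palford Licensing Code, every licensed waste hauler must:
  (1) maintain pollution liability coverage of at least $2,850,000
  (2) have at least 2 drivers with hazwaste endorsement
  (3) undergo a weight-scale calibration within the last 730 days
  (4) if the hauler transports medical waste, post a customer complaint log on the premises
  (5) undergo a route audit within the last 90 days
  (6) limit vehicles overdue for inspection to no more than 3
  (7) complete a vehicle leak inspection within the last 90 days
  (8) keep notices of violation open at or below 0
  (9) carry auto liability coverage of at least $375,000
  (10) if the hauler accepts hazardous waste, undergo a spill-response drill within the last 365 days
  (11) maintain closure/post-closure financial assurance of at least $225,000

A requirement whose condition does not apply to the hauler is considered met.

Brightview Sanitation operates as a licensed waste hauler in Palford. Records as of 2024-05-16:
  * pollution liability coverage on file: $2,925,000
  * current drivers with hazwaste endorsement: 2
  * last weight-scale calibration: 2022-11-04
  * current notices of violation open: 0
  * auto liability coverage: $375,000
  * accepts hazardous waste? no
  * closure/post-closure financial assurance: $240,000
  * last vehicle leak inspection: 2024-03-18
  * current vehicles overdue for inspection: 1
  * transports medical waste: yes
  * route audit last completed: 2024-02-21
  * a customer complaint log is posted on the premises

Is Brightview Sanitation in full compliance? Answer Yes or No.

1. pollution liability coverage $2,925,000 ≥ $2,850,000 → met
2. drivers with hazwaste endorsement 2 ≥ 2 → met
3. weight-scale calibration 559 days ago vs limit 730 → met
4. condition 'transports medical waste' holds; customer complaint log present → met
5. route audit 85 days ago vs limit 90 → met
6. vehicles overdue for inspection 1 ≤ 3 → met
7. vehicle leak inspection 59 days ago vs limit 90 → met
8. notices of violation open 0 ≤ 0 → met
9. auto liability coverage $375,000 ≥ $375,000 → met
10. condition 'accepts hazardous waste' does not hold → requirement n/a → met
11. closure/post-closure financial assurance $240,000 ≥ $225,000 → met
All met.

Yes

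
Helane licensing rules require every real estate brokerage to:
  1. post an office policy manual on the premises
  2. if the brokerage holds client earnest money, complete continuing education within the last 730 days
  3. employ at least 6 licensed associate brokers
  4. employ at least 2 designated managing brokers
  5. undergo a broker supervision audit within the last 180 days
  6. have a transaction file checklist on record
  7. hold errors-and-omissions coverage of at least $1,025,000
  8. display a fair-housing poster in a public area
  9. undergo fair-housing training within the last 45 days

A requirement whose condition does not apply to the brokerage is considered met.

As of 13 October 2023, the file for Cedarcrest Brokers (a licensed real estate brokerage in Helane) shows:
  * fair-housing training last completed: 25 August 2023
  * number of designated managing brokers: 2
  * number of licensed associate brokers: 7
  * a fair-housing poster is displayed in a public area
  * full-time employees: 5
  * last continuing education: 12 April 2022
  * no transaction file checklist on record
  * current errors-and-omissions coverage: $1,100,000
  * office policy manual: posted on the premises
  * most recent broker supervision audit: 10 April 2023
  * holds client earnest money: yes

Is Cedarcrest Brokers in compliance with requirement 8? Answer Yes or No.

Yes

8. fair-housing poster present → met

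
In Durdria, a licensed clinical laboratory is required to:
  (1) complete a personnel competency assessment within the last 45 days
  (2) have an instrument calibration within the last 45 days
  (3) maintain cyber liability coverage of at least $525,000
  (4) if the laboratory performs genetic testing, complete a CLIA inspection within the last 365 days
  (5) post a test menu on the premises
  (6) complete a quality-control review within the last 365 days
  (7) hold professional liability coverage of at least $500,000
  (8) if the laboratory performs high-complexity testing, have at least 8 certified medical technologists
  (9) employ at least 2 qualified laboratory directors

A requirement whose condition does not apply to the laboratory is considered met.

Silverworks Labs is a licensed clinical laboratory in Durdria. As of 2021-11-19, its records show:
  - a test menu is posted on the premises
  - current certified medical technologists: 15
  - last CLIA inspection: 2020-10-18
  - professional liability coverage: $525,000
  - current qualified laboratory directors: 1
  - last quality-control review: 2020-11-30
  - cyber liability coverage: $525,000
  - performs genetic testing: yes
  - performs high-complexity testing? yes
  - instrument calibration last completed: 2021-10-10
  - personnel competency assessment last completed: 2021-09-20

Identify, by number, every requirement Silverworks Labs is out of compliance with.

1, 4, 9

1. personnel competency assessment 60 days ago vs limit 45 → not met
2. instrument calibration 40 days ago vs limit 45 → met
3. cyber liability coverage $525,000 ≥ $525,000 → met
4. condition 'performs genetic testing' holds; CLIA inspection 397 days ago vs limit 365 → not met
5. test menu present → met
6. quality-control review 354 days ago vs limit 365 → met
7. professional liability coverage $525,000 ≥ $500,000 → met
8. condition 'performs high-complexity testing' holds; certified medical technologists 15 ≥ 8 → met
9. qualified laboratory directors 1 < 2 → not met
Not met: 1, 4, 9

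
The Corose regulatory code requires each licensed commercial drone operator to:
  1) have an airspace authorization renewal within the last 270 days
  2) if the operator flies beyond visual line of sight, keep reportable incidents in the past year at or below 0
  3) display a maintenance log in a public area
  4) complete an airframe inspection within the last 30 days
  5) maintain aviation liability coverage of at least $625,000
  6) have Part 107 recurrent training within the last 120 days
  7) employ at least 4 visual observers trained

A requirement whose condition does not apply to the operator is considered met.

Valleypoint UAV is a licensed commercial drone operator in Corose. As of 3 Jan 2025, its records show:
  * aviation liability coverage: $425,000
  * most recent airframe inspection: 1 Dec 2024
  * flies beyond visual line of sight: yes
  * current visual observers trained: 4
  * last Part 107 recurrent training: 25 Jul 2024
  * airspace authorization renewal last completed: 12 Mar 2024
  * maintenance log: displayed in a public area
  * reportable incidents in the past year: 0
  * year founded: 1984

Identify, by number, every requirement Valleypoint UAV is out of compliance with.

1, 4, 5, 6

1. airspace authorization renewal 297 days ago vs limit 270 → not met
2. condition 'flies beyond visual line of sight' holds; reportable incidents in the past year 0 ≤ 0 → met
3. maintenance log present → met
4. airframe inspection 33 days ago vs limit 30 → not met
5. aviation liability coverage $425,000 < $625,000 → not met
6. Part 107 recurrent training 162 days ago vs limit 120 → not met
7. visual observers trained 4 ≥ 4 → met
Not met: 1, 4, 5, 6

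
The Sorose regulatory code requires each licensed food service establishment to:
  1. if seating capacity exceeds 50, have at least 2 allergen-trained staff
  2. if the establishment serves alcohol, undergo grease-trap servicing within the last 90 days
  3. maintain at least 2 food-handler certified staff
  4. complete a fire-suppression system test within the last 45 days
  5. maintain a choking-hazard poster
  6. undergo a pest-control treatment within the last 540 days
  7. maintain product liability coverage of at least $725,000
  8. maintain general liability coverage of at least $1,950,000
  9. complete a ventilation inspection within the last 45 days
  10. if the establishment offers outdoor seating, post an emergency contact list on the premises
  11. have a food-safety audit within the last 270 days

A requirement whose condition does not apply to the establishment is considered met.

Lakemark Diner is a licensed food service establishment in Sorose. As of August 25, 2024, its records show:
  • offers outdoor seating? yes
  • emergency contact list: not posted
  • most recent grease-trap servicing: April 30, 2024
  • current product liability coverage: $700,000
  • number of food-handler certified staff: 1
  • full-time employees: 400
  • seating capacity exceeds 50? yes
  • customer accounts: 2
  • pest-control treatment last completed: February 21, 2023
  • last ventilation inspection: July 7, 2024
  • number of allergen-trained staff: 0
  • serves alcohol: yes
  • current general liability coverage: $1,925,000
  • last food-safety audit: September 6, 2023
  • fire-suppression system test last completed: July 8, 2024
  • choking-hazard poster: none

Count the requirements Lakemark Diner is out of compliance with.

1. condition 'seating capacity exceeds 50' holds; allergen-trained staff 0 < 2 → not met
2. condition 'serves alcohol' holds; grease-trap servicing 117 days ago vs limit 90 → not met
3. food-handler certified staff 1 < 2 → not met
4. fire-suppression system test 48 days ago vs limit 45 → not met
5. choking-hazard poster absent → not met
6. pest-control treatment 551 days ago vs limit 540 → not met
7. product liability coverage $700,000 < $725,000 → not met
8. general liability coverage $1,925,000 < $1,950,000 → not met
9. ventilation inspection 49 days ago vs limit 45 → not met
10. condition 'offers outdoor seating' holds; emergency contact list absent → not met
11. food-safety audit 354 days ago vs limit 270 → not met
Not met: 11 of 11

11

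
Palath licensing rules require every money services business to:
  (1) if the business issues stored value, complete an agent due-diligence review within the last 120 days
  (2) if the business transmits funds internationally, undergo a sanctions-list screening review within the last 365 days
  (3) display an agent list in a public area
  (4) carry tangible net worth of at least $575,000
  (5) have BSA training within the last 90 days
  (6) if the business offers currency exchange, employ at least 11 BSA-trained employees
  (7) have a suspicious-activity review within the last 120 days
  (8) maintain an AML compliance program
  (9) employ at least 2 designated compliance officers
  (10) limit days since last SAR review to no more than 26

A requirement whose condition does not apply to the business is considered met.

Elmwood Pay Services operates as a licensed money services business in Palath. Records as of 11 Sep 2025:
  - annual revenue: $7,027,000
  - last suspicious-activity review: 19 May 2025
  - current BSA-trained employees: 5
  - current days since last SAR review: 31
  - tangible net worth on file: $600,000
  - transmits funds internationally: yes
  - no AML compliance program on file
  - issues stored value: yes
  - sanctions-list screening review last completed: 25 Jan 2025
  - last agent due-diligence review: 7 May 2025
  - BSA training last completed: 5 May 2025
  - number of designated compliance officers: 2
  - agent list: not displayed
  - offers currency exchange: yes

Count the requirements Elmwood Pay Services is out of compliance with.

1. condition 'issues stored value' holds; agent due-diligence review 127 days ago vs limit 120 → not met
2. condition 'transmits funds internationally' holds; sanctions-list screening review 229 days ago vs limit 365 → met
3. agent list absent → not met
4. tangible net worth $600,000 ≥ $575,000 → met
5. BSA training 129 days ago vs limit 90 → not met
6. condition 'offers currency exchange' holds; BSA-trained employees 5 < 11 → not met
7. suspicious-activity review 115 days ago vs limit 120 → met
8. AML compliance program absent → not met
9. designated compliance officers 2 ≥ 2 → met
10. days since last SAR review 31 > 26 → not met
Not met: 6 of 10

6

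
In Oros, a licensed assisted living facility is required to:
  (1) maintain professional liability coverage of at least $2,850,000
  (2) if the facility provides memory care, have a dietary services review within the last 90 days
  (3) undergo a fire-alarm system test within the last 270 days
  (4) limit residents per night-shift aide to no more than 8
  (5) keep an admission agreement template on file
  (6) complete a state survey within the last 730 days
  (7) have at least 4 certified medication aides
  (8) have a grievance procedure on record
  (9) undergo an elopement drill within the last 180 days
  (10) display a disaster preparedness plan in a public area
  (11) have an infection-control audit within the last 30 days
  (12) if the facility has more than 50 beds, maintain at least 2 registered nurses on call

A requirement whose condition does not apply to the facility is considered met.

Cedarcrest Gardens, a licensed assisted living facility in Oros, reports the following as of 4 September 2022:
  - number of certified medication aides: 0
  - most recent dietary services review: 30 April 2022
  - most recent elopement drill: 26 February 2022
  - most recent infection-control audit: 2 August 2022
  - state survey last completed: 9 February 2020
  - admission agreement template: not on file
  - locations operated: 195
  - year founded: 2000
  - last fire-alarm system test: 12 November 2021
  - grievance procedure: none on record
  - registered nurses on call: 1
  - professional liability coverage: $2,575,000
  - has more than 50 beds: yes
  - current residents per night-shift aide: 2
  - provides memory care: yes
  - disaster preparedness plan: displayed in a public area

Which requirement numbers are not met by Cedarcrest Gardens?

1. professional liability coverage $2,575,000 < $2,850,000 → not met
2. condition 'provides memory care' holds; dietary services review 127 days ago vs limit 90 → not met
3. fire-alarm system test 296 days ago vs limit 270 → not met
4. residents per night-shift aide 2 ≤ 8 → met
5. admission agreement template absent → not met
6. state survey 938 days ago vs limit 730 → not met
7. certified medication aides 0 < 4 → not met
8. grievance procedure absent → not met
9. elopement drill 190 days ago vs limit 180 → not met
10. disaster preparedness plan present → met
11. infection-control audit 33 days ago vs limit 30 → not met
12. condition 'has more than 50 beds' holds; registered nurses on call 1 < 2 → not met
Not met: 1, 2, 3, 5, 6, 7, 8, 9, 11, 12

1, 2, 3, 5, 6, 7, 8, 9, 11, 12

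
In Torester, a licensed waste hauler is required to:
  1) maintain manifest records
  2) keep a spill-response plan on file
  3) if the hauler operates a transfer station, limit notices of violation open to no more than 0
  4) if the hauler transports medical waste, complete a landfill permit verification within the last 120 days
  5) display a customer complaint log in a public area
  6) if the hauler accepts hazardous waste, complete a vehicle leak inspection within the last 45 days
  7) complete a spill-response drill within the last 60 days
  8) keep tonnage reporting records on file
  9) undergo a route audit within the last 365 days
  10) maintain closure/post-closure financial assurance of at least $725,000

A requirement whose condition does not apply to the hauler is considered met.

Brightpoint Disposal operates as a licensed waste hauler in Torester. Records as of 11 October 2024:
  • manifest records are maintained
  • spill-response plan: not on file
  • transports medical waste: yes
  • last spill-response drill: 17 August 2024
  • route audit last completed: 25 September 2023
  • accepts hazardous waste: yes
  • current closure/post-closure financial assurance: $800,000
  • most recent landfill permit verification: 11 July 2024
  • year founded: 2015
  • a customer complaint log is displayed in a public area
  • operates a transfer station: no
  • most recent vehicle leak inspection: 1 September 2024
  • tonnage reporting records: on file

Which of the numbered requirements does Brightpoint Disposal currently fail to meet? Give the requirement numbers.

2, 9

1. manifest records present → met
2. spill-response plan absent → not met
3. condition 'operates a transfer station' does not hold → requirement n/a → met
4. condition 'transports medical waste' holds; landfill permit verification 92 days ago vs limit 120 → met
5. customer complaint log present → met
6. condition 'accepts hazardous waste' holds; vehicle leak inspection 40 days ago vs limit 45 → met
7. spill-response drill 55 days ago vs limit 60 → met
8. tonnage reporting records present → met
9. route audit 382 days ago vs limit 365 → not met
10. closure/post-closure financial assurance $800,000 ≥ $725,000 → met
Not met: 2, 9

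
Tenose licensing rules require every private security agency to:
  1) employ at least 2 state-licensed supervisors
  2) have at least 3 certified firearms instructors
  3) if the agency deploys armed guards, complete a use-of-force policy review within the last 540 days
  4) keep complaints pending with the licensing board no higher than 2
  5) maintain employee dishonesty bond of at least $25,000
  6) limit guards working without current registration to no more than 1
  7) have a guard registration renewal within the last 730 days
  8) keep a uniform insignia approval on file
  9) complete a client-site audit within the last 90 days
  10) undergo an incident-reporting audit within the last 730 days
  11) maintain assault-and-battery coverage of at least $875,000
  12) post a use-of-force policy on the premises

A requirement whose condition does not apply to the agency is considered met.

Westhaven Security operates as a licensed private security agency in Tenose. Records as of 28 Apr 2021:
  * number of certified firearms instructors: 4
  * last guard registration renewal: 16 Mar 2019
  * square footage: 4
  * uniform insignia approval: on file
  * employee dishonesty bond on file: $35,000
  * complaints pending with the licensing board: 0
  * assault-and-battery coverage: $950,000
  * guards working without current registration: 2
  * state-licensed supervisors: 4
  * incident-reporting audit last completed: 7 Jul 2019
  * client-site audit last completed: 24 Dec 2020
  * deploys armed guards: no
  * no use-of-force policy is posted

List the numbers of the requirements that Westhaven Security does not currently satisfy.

6, 7, 9, 12

1. state-licensed supervisors 4 ≥ 2 → met
2. certified firearms instructors 4 ≥ 3 → met
3. condition 'deploys armed guards' does not hold → requirement n/a → met
4. complaints pending with the licensing board 0 ≤ 2 → met
5. employee dishonesty bond $35,000 ≥ $25,000 → met
6. guards working without current registration 2 > 1 → not met
7. guard registration renewal 774 days ago vs limit 730 → not met
8. uniform insignia approval present → met
9. client-site audit 125 days ago vs limit 90 → not met
10. incident-reporting audit 661 days ago vs limit 730 → met
11. assault-and-battery coverage $950,000 ≥ $875,000 → met
12. use-of-force policy absent → not met
Not met: 6, 7, 9, 12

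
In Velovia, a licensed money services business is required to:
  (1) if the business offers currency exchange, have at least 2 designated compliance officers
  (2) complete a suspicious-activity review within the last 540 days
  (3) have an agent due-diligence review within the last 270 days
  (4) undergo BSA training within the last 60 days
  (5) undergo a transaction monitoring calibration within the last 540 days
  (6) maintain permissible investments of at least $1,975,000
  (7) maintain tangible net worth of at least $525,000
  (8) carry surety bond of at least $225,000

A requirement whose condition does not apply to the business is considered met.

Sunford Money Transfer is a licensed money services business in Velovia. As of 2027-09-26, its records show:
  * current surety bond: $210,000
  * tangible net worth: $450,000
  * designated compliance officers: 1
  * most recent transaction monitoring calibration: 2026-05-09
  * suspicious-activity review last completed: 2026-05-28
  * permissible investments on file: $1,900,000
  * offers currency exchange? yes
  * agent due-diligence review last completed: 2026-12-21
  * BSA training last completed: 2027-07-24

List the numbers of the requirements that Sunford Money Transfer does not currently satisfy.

1, 3, 4, 6, 7, 8

1. condition 'offers currency exchange' holds; designated compliance officers 1 < 2 → not met
2. suspicious-activity review 486 days ago vs limit 540 → met
3. agent due-diligence review 279 days ago vs limit 270 → not met
4. BSA training 64 days ago vs limit 60 → not met
5. transaction monitoring calibration 505 days ago vs limit 540 → met
6. permissible investments $1,900,000 < $1,975,000 → not met
7. tangible net worth $450,000 < $525,000 → not met
8. surety bond $210,000 < $225,000 → not met
Not met: 1, 3, 4, 6, 7, 8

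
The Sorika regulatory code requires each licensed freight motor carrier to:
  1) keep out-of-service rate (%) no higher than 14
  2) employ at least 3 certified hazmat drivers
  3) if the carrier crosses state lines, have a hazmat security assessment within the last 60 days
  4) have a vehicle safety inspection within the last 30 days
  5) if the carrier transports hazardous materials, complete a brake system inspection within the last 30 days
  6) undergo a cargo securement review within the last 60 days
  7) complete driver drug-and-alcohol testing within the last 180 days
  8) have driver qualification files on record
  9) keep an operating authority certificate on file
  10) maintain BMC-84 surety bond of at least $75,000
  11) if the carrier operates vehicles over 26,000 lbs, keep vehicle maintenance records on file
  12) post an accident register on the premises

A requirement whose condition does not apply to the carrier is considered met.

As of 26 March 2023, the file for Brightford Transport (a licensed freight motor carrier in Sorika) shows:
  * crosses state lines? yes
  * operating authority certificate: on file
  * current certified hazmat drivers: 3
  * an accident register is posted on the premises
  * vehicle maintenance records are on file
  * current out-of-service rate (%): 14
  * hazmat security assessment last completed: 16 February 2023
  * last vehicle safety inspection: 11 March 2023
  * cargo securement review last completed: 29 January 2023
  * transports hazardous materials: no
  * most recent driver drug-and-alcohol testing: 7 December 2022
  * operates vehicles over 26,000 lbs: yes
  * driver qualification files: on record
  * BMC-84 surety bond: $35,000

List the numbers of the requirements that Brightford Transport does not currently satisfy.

1. out-of-service rate (%) 14 ≤ 14 → met
2. certified hazmat drivers 3 ≥ 3 → met
3. condition 'crosses state lines' holds; hazmat security assessment 38 days ago vs limit 60 → met
4. vehicle safety inspection 15 days ago vs limit 30 → met
5. condition 'transports hazardous materials' does not hold → requirement n/a → met
6. cargo securement review 56 days ago vs limit 60 → met
7. driver drug-and-alcohol testing 109 days ago vs limit 180 → met
8. driver qualification files present → met
9. operating authority certificate present → met
10. BMC-84 surety bond $35,000 < $75,000 → not met
11. condition 'operates vehicles over 26,000 lbs' holds; vehicle maintenance records present → met
12. accident register present → met
Not met: 10

10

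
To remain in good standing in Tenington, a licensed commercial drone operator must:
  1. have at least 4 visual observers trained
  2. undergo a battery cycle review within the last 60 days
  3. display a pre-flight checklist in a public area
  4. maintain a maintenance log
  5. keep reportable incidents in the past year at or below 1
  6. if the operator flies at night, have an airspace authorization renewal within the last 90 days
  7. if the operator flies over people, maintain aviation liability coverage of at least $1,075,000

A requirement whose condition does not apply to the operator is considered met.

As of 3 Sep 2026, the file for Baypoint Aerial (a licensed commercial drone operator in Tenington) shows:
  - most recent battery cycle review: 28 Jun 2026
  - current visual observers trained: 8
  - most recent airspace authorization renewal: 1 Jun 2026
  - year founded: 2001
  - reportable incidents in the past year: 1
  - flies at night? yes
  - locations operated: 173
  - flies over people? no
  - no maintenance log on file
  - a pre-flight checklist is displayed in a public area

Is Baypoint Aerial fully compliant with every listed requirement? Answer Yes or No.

No

1. visual observers trained 8 ≥ 4 → met
2. battery cycle review 67 days ago vs limit 60 → not met
3. pre-flight checklist present → met
4. maintenance log absent → not met
5. reportable incidents in the past year 1 ≤ 1 → met
6. condition 'flies at night' holds; airspace authorization renewal 94 days ago vs limit 90 → not met
7. condition 'flies over people' does not hold → requirement n/a → met
Not met: 2, 4, 6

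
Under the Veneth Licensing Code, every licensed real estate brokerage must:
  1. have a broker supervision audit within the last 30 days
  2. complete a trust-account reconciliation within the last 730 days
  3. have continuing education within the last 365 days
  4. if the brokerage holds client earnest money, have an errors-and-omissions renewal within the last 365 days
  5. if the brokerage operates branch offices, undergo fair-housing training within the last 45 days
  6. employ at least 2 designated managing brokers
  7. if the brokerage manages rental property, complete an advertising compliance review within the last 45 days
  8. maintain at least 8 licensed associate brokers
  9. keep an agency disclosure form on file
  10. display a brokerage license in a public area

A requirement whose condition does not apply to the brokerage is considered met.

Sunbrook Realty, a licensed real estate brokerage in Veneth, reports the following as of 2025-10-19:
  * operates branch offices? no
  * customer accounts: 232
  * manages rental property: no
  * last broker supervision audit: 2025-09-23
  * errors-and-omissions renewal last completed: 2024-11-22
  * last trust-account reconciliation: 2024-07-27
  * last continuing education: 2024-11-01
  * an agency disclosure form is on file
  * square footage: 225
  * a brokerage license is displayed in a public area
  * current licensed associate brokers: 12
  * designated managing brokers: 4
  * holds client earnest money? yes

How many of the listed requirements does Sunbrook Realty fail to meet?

0

1. broker supervision audit 26 days ago vs limit 30 → met
2. trust-account reconciliation 449 days ago vs limit 730 → met
3. continuing education 352 days ago vs limit 365 → met
4. condition 'holds client earnest money' holds; errors-and-omissions renewal 331 days ago vs limit 365 → met
5. condition 'operates branch offices' does not hold → requirement n/a → met
6. designated managing brokers 4 ≥ 2 → met
7. condition 'manages rental property' does not hold → requirement n/a → met
8. licensed associate brokers 12 ≥ 8 → met
9. agency disclosure form present → met
10. brokerage license present → met
Not met: 0 of 10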